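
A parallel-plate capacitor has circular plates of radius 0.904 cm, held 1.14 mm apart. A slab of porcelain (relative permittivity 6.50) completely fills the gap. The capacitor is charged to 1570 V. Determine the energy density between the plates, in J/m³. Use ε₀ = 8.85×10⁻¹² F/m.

54.6 J/m³

E = V/d = 1570 / 1.14×10⁻³ = 1.38×10⁶ V/m.
u = ½κε₀E² = ½ × 6.50 × 8.85×10⁻¹² × (1.38×10⁶)² = 54.6 J/m³.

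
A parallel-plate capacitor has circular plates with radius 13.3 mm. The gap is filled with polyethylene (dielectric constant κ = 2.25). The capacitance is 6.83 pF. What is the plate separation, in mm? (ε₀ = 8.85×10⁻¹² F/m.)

A = π(13.3 mm)² = 5.56×10⁻⁴ m².
d = κε₀A/C = 2.25 × 8.85×10⁻¹² × 5.56×10⁻⁴ / 6.83×10⁻¹² = 1.62×10⁻³ m.

d ≈ 1.62 mm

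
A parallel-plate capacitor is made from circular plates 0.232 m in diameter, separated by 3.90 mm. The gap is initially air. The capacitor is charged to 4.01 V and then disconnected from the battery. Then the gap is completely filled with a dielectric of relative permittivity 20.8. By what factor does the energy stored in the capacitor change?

0.0481

Isolated ⇒ Q is held fixed.
C₂ = 20.8 C₁ and U = Q²/(2C), so U₂/U₁ = C₁/C₂ = 0.0481.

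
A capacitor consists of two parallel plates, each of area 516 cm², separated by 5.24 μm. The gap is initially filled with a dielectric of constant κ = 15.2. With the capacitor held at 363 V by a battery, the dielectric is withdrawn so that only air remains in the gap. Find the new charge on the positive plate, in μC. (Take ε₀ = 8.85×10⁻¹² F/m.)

Q ≈ 31.6 μC

A = 516 cm² = 5.16×10⁻² m².
Initially C₁ = κε₀A/d = 15.2 × 8.85×10⁻¹² × 5.16×10⁻² / 5.24×10⁻⁶ = 1.32×10⁻⁶ F.
Q₁ = 4.81×10⁻⁴ C.
Battery connected ⇒ V is held fixed. C₂ = 0.0658 C₁ and Q = CV, so Q₂/Q₁ = C₂/C₁ = 0.0658.
Q₂ = 0.0658 × 4.81×10⁻⁴ = 3.16×10⁻⁵ C.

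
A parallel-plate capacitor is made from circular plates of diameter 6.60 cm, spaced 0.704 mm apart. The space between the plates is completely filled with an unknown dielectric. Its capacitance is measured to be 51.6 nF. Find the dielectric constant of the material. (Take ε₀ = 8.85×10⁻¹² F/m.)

κ ≈ 1200

A = π(6.60/2 cm)² = 3.42×10⁻³ m².
κ = Cd/(ε₀A) = 5.16×10⁻⁸ × 7.04×10⁻⁴ / (8.85×10⁻¹² × 3.42×10⁻³) = 1200.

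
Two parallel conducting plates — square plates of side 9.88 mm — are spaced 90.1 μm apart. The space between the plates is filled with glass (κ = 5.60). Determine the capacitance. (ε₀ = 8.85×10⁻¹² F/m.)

C ≈ 53.7 pF

A = (9.88 mm)² = 9.76×10⁻⁵ m².
C = κε₀A/d = 5.60 × 8.85×10⁻¹² × 9.76×10⁻⁵ / 9.01×10⁻⁵ = 5.37×10⁻¹¹ F.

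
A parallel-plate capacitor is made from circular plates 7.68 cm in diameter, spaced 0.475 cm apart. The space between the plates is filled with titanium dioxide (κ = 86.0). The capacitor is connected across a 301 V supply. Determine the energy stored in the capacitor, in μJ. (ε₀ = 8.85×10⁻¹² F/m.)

A = π(7.68/2 cm)² = 4.63×10⁻³ m².
C = κε₀A/d = 86.0 × 8.85×10⁻¹² × 4.63×10⁻³ / 4.75×10⁻³ = 7.42×10⁻¹⁰ F.
U = ½CV² = ½ × 7.42×10⁻¹⁰ × (301)² = 3.36×10⁻⁵ J.

33.6 μJ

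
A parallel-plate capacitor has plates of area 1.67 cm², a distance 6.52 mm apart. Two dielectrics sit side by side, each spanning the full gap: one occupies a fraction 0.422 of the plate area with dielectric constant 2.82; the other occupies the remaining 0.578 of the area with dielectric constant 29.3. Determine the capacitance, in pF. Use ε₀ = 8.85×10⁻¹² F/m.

C ≈ 4.11 pF

A = 1.67 cm² = 1.67×10⁻⁴ m².
Side-by-side slabs ⇒ two capacitors in parallel, each spanning the full gap.
C₁ = κ₁ε₀A₁/d = 2.82 × 8.85×10⁻¹² × 7.05×10⁻⁵ / 6.52×10⁻³ = 2.70×10⁻¹³ F.
C₂ = κ₂ε₀A₂/d = 29.3 × 8.85×10⁻¹² × 9.65×10⁻⁵ / 6.52×10⁻³ = 3.84×10⁻¹² F.
C = C₁ + C₂ = 4.11×10⁻¹² F.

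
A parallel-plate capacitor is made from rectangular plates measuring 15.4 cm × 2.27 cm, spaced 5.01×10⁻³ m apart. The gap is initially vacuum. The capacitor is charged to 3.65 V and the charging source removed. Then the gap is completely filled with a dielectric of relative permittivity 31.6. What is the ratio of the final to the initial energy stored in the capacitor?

U₂/U₁ ≈ 0.0316

Isolated ⇒ Q is held fixed.
C₂ = 31.6 C₁ and U = Q²/(2C), so U₂/U₁ = C₁/C₂ = 0.0316.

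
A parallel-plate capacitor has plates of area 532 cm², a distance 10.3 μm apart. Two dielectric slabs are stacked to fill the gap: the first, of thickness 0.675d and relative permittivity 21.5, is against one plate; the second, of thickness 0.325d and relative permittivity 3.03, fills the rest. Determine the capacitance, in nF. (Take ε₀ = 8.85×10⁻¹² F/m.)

C ≈ 330 nF

A = 532 cm² = 5.32×10⁻² m².
Stacked slabs ⇒ two capacitors in series, each with the full plate area.
C₁ = κ₁ε₀A/d₁ = 21.5 × 8.85×10⁻¹² × 5.32×10⁻² / 6.95×10⁻⁶ = 1.46×10⁻⁶ F.
C₂ = κ₂ε₀A/d₂ = 3.03 × 8.85×10⁻¹² × 5.32×10⁻² / 3.35×10⁻⁶ = 4.26×10⁻⁷ F.
C = (1/C₁ + 1/C₂)⁻¹ = 3.30×10⁻⁷ F.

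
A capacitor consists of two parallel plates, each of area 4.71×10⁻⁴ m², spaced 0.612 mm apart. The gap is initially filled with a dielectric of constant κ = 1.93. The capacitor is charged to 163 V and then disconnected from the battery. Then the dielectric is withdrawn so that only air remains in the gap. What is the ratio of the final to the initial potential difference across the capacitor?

1.93

Isolated ⇒ Q is held fixed.
C₂ = 0.518 C₁ and V = Q/C, so V₂/V₁ = C₁/C₂ = 1.93.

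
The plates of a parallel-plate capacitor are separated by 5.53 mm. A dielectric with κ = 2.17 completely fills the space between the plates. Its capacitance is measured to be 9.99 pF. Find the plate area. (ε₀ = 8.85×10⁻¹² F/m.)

28.8 cm²

A = Cd/(κε₀) = 9.99×10⁻¹² × 5.53×10⁻³ / (2.17 × 8.85×10⁻¹²) = 2.88×10⁻³ m².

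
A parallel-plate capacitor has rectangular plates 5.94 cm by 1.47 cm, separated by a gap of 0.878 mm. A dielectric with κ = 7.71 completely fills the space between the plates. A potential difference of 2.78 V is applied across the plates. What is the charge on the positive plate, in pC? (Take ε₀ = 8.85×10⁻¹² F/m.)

Q ≈ 189 pC

A = 5.94 × 1.47 cm² = 8.73×10⁻⁴ m².
C = κε₀A/d = 7.71 × 8.85×10⁻¹² × 8.73×10⁻⁴ / 8.78×10⁻⁴ = 6.79×10⁻¹¹ F.
Q = CV = 6.79×10⁻¹¹ × 2.78 = 1.89×10⁻¹⁰ C.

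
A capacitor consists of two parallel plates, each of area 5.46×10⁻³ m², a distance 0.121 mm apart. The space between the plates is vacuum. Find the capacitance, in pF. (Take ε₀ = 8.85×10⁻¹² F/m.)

C = ε₀A/d = 8.85×10⁻¹² × 5.46×10⁻³ / 1.21×10⁻⁴ = 3.99×10⁻¹⁰ F.

399 pF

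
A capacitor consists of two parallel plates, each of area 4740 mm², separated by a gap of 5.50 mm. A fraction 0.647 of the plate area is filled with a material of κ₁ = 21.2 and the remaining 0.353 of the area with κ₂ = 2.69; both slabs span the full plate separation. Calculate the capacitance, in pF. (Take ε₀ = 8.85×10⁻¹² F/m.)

A = 4740 mm² = 4.74×10⁻³ m².
Side-by-side slabs ⇒ two capacitors in parallel, each spanning the full gap.
C₁ = κ₁ε₀A₁/d = 21.2 × 8.85×10⁻¹² × 3.07×10⁻³ / 5.50×10⁻³ = 1.05×10⁻¹⁰ F.
C₂ = κ₂ε₀A₂/d = 2.69 × 8.85×10⁻¹² × 1.67×10⁻³ / 5.50×10⁻³ = 7.24×10⁻¹² F.
C = C₁ + C₂ = 1.12×10⁻¹⁰ F.

112 pF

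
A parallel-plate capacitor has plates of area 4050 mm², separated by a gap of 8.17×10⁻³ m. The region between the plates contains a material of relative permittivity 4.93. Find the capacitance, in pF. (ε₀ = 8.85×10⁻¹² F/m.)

A = 4050 mm² = 4.05×10⁻³ m².
C = κε₀A/d = 4.93 × 8.85×10⁻¹² × 4.05×10⁻³ / 8.17×10⁻³ = 2.16×10⁻¹¹ F.

21.6 pF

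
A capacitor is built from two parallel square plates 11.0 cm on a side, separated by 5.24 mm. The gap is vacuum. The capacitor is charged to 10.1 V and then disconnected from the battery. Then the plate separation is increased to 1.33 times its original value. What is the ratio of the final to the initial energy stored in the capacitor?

Isolated ⇒ Q is held fixed.
C₂ = 0.752 C₁ and U = Q²/(2C), so U₂/U₁ = C₁/C₂ = 1.33.

U₂/U₁ ≈ 1.33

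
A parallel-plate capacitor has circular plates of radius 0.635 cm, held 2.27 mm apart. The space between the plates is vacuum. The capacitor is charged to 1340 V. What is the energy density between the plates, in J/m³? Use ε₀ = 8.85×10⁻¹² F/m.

u ≈ 1.54 J/m³

E = V/d = 1340 / 2.27×10⁻³ = 5.90×10⁵ V/m.
u = ½ε₀E² = ½ × 8.85×10⁻¹² × (5.90×10⁵)² = 1.54 J/m³.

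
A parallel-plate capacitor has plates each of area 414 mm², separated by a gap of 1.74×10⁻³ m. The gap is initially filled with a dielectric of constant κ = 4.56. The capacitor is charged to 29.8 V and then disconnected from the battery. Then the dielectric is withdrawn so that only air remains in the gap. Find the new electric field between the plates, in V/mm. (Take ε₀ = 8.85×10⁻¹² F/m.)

E ≈ 78.1 V/mm

A = 414 mm² = 4.14×10⁻⁴ m².
Initially C₁ = κε₀A/d = 4.56 × 8.85×10⁻¹² × 4.14×10⁻⁴ / 1.74×10⁻³ = 9.60×10⁻¹² F.
E₁ = 1.71×10⁴ V/m.
Isolated ⇒ Q is held fixed. V₂ = Q/C₂ = V₁/0.219; E = V/d, so E₂/E₁ = (V₂/V₁)(d₁/d₂) = 4.56.
E₂ = 4.56 × 1.71×10⁴ = 7.81×10⁴ V/m.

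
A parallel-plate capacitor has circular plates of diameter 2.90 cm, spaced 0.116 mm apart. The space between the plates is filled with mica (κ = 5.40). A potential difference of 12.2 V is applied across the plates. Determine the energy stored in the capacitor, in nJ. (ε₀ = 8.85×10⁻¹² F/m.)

A = π(2.90/2 cm)² = 6.61×10⁻⁴ m².
C = κε₀A/d = 5.40 × 8.85×10⁻¹² × 6.61×10⁻⁴ / 1.16×10⁻⁴ = 2.72×10⁻¹⁰ F.
U = ½CV² = ½ × 2.72×10⁻¹⁰ × (12.2)² = 2.03×10⁻⁸ J.

U ≈ 20.3 nJ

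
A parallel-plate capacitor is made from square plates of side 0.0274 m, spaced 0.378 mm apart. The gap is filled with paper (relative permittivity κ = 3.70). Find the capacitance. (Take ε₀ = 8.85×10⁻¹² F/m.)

A = (0.0274 m)² = 7.51×10⁻⁴ m².
C = κε₀A/d = 3.70 × 8.85×10⁻¹² × 7.51×10⁻⁴ / 3.78×10⁻⁴ = 6.50×10⁻¹¹ F.

C ≈ 65.0 pF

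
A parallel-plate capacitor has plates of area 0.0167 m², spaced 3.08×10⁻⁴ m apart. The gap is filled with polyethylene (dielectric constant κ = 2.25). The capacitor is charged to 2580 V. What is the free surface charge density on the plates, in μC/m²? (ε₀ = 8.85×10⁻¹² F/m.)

167 μC/m²

C = κε₀A/d = 2.25 × 8.85×10⁻¹² × 1.67×10⁻² / 3.08×10⁻⁴ = 1.08×10⁻⁹ F.
σ = Q/A = CV/A = 1.08×10⁻⁹ × 2580 / 1.67×10⁻² = 1.67×10⁻⁴ C/m².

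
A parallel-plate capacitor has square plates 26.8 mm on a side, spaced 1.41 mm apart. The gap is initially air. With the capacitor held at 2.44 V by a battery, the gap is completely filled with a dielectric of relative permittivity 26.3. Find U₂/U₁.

26.3

Battery connected ⇒ V is held fixed.
C₂ = 26.3 C₁ and U = ½CV², so U₂/U₁ = C₂/C₁ = 26.3.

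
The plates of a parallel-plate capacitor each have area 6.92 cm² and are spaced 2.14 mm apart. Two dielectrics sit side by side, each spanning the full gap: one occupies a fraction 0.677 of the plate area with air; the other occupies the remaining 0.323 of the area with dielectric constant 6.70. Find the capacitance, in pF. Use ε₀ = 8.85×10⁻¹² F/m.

A = 6.92 cm² = 6.92×10⁻⁴ m².
Side-by-side slabs ⇒ two capacitors in parallel, each spanning the full gap.
C₁ = κ₁ε₀A₁/d = 1.00 × 8.85×10⁻¹² × 4.68×10⁻⁴ / 2.14×10⁻³ = 1.94×10⁻¹² F.
C₂ = κ₂ε₀A₂/d = 6.70 × 8.85×10⁻¹² × 2.24×10⁻⁴ / 2.14×10⁻³ = 6.19×10⁻¹² F.
C = C₁ + C₂ = 8.13×10⁻¹² F.

C ≈ 8.13 pF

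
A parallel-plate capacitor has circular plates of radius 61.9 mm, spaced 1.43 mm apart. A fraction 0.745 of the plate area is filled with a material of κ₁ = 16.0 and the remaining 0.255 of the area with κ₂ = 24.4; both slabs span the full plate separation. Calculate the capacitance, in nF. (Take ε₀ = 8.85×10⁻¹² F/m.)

A = π(61.9 mm)² = 1.20×10⁻² m².
Side-by-side slabs ⇒ two capacitors in parallel, each spanning the full gap.
C₁ = κ₁ε₀A₁/d = 16.0 × 8.85×10⁻¹² × 8.97×10⁻³ / 1.43×10⁻³ = 8.88×10⁻¹⁰ F.
C₂ = κ₂ε₀A₂/d = 24.4 × 8.85×10⁻¹² × 3.07×10⁻³ / 1.43×10⁻³ = 4.64×10⁻¹⁰ F.
C = C₁ + C₂ = 1.35×10⁻⁹ F.

1.35 nF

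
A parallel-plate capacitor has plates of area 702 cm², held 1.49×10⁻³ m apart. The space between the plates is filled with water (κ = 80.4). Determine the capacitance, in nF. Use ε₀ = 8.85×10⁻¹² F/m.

A = 702 cm² = 7.02×10⁻² m².
C = κε₀A/d = 80.4 × 8.85×10⁻¹² × 7.02×10⁻² / 1.49×10⁻³ = 3.35×10⁻⁸ F.

33.5 nF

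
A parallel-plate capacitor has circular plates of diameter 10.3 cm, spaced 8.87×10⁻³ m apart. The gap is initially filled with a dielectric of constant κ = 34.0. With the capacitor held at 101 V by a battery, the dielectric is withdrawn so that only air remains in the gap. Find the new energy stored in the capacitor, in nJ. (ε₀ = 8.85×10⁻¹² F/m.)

42.4 nJ

A = π(10.3/2 cm)² = 8.33×10⁻³ m².
Initially C₁ = κε₀A/d = 34.0 × 8.85×10⁻¹² × 8.33×10⁻³ / 8.87×10⁻³ = 2.83×10⁻¹⁰ F.
U₁ = 1.44×10⁻⁶ J.
Battery connected ⇒ V is held fixed. C₂ = 0.0294 C₁ and U = ½CV², so U₂/U₁ = C₂/C₁ = 0.0294.
U₂ = 0.0294 × 1.44×10⁻⁶ = 4.24×10⁻⁸ J.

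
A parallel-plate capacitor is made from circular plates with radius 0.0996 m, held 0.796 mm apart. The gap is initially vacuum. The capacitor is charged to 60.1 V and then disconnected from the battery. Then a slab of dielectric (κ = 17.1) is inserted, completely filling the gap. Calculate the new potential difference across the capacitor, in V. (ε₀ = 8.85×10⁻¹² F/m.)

V ≈ 3.51 V

A = π(0.0996 m)² = 3.12×10⁻² m².
Initially C₁ = ε₀A/d = 8.85×10⁻¹² × 3.12×10⁻² / 7.96×10⁻⁴ = 3.46×10⁻¹⁰ F.
V₁ = 60.1 V.
Isolated ⇒ Q is held fixed. C₂ = 17.1 C₁ and V = Q/C, so V₂/V₁ = C₁/C₂ = 0.0585.
V₂ = 0.0585 × 60.1 = 3.51 V.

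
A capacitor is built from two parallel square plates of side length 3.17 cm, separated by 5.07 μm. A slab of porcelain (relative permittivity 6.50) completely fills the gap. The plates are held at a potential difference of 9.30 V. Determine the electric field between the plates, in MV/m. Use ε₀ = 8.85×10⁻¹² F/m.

E = V/d = 9.30 / 5.07×10⁻⁶ = 1.83×10⁶ V/m.

E ≈ 1.83 MV/m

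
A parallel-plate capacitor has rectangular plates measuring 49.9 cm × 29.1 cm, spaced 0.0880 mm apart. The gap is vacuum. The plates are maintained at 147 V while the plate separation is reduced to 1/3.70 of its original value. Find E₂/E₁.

Battery connected ⇒ V is held fixed.
E = V/d, so E₂/E₁ = d₁/d₂ = 3.70.

E₂/E₁ ≈ 3.70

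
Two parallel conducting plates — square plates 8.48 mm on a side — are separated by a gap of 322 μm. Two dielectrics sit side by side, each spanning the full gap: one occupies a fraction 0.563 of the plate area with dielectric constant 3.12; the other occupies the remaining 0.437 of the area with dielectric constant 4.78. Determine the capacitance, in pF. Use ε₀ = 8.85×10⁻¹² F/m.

C ≈ 7.60 pF

A = (8.48 mm)² = 7.19×10⁻⁵ m².
Side-by-side slabs ⇒ two capacitors in parallel, each spanning the full gap.
C₁ = κ₁ε₀A₁/d = 3.12 × 8.85×10⁻¹² × 4.05×10⁻⁵ / 3.22×10⁻⁴ = 3.47×10⁻¹² F.
C₂ = κ₂ε₀A₂/d = 4.78 × 8.85×10⁻¹² × 3.14×10⁻⁵ / 3.22×10⁻⁴ = 4.13×10⁻¹² F.
C = C₁ + C₂ = 7.60×10⁻¹² F.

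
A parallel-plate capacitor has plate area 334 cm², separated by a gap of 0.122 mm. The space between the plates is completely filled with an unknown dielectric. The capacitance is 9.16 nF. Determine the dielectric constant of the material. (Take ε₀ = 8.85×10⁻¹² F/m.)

3.78

A = 334 cm² = 3.34×10⁻² m².
κ = Cd/(ε₀A) = 9.16×10⁻⁹ × 1.22×10⁻⁴ / (8.85×10⁻¹² × 3.34×10⁻²) = 3.78.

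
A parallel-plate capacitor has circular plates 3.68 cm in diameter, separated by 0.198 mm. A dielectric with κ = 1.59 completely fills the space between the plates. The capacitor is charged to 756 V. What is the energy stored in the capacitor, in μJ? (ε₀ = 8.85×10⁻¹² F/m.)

U ≈ 21.6 μJ

A = π(3.68/2 cm)² = 1.06×10⁻³ m².
C = κε₀A/d = 1.59 × 8.85×10⁻¹² × 1.06×10⁻³ / 1.98×10⁻⁴ = 7.56×10⁻¹¹ F.
U = ½CV² = ½ × 7.56×10⁻¹¹ × (756)² = 2.16×10⁻⁵ J.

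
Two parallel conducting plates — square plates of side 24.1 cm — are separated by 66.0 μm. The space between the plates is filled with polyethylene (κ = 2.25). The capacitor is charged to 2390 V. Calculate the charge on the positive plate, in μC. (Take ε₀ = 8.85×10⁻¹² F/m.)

Q ≈ 41.9 μC

A = (24.1 cm)² = 5.81×10⁻² m².
C = κε₀A/d = 2.25 × 8.85×10⁻¹² × 5.81×10⁻² / 6.60×10⁻⁵ = 1.75×10⁻⁸ F.
Q = CV = 1.75×10⁻⁸ × 2390 = 4.19×10⁻⁵ C.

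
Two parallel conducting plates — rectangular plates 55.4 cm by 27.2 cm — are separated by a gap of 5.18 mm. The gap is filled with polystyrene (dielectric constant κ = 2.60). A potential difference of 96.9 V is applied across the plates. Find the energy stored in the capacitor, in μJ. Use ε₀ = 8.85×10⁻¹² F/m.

A = 55.4 × 27.2 cm² = 0.151 m².
C = κε₀A/d = 2.60 × 8.85×10⁻¹² × 0.151 / 5.18×10⁻³ = 6.69×10⁻¹⁰ F.
U = ½CV² = ½ × 6.69×10⁻¹⁰ × (96.9)² = 3.14×10⁻⁶ J.

U ≈ 3.14 μJ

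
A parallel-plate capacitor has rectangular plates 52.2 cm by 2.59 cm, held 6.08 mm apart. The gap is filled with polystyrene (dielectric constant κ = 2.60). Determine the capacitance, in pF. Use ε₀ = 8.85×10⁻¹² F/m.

A = 52.2 × 2.59 cm² = 1.35×10⁻² m².
C = κε₀A/d = 2.60 × 8.85×10⁻¹² × 1.35×10⁻² / 6.08×10⁻³ = 5.12×10⁻¹¹ F.

51.2 pF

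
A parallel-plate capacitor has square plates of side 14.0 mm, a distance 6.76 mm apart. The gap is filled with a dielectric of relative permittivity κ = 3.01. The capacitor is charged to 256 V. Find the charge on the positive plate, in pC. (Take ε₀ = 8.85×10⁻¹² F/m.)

A = (14.0 mm)² = 1.96×10⁻⁴ m².
C = κε₀A/d = 3.01 × 8.85×10⁻¹² × 1.96×10⁻⁴ / 6.76×10⁻³ = 7.72×10⁻¹³ F.
Q = CV = 7.72×10⁻¹³ × 256 = 1.98×10⁻¹⁰ C.

Q ≈ 198 pC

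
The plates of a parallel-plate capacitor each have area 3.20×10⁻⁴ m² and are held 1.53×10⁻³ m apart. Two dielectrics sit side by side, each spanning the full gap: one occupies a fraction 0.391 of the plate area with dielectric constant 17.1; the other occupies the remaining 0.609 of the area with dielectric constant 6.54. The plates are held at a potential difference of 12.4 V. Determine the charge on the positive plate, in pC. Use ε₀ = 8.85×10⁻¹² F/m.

Q ≈ 245 pC

Side-by-side slabs ⇒ two capacitors in parallel, each spanning the full gap.
C₁ = κ₁ε₀A₁/d = 17.1 × 8.85×10⁻¹² × 1.25×10⁻⁴ / 1.53×10⁻³ = 1.24×10⁻¹¹ F.
C₂ = κ₂ε₀A₂/d = 6.54 × 8.85×10⁻¹² × 1.95×10⁻⁴ / 1.53×10⁻³ = 7.37×10⁻¹² F.
C = C₁ + C₂ = 1.97×10⁻¹¹ F.
Q = CV = 1.97×10⁻¹¹ × 12.4 = 2.45×10⁻¹⁰ C.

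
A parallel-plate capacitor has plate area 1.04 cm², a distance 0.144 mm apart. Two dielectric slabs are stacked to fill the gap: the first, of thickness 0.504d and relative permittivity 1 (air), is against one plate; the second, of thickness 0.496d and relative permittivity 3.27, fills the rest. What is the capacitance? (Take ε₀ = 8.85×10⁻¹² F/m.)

C ≈ 9.75 pF

A = 1.04 cm² = 1.04×10⁻⁴ m².
Stacked slabs ⇒ two capacitors in series, each with the full plate area.
C₁ = κ₁ε₀A/d₁ = 1.00 × 8.85×10⁻¹² × 1.04×10⁻⁴ / 7.26×10⁻⁵ = 1.27×10⁻¹¹ F.
C₂ = κ₂ε₀A/d₂ = 3.27 × 8.85×10⁻¹² × 1.04×10⁻⁴ / 7.14×10⁻⁵ = 4.21×10⁻¹¹ F.
C = (1/C₁ + 1/C₂)⁻¹ = 9.75×10⁻¹² F.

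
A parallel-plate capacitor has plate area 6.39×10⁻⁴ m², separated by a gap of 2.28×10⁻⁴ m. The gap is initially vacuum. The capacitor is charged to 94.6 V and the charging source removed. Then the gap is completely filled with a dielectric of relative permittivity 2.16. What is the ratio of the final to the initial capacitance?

C₂/C₁ ≈ 2.16

C = κε₀A/d scales with κ, so C₂/C₁ = κ = 2.16.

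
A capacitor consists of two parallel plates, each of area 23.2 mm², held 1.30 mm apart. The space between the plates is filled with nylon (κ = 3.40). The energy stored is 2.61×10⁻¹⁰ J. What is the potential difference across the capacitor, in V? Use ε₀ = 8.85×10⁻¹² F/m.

A = 23.2 mm² = 2.32×10⁻⁵ m².
C = κε₀A/d = 3.40 × 8.85×10⁻¹² × 2.32×10⁻⁵ / 1.30×10⁻³ = 5.37×10⁻¹³ F.
V = √(2U/C) = √(2 × 2.61×10⁻¹⁰ / 5.37×10⁻¹³) = 31.2 V.

V ≈ 31.2 V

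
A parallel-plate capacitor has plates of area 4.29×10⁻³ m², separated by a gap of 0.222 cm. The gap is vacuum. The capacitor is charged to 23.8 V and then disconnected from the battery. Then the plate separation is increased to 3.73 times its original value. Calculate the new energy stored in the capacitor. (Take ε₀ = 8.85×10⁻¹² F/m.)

U ≈ 18.1 nJ

Initially C₁ = ε₀A/d = 8.85×10⁻¹² × 4.29×10⁻³ / 2.22×10⁻³ = 1.71×10⁻¹¹ F.
U₁ = 4.84×10⁻⁹ J.
Isolated ⇒ Q is held fixed. C₂ = 0.268 C₁ and U = Q²/(2C), so U₂/U₁ = C₁/C₂ = 3.73.
U₂ = 3.73 × 4.84×10⁻⁹ = 1.81×10⁻⁸ J.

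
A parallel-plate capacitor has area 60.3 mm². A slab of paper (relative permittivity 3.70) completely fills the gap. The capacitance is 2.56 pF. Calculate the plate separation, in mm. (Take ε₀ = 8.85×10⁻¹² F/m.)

0.771 mm

A = 60.3 mm² = 6.03×10⁻⁵ m².
d = κε₀A/C = 3.70 × 8.85×10⁻¹² × 6.03×10⁻⁵ / 2.56×10⁻¹² = 7.71×10⁻⁴ m.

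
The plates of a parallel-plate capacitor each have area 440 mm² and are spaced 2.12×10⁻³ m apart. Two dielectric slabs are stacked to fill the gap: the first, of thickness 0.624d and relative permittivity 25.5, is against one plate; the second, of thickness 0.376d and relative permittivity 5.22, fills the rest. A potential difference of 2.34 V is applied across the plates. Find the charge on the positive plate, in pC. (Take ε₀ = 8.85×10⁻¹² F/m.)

A = 440 mm² = 4.40×10⁻⁴ m².
Stacked slabs ⇒ two capacitors in series, each with the full plate area.
C₁ = κ₁ε₀A/d₁ = 25.5 × 8.85×10⁻¹² × 4.40×10⁻⁴ / 1.32×10⁻³ = 7.51×10⁻¹¹ F.
C₂ = κ₂ε₀A/d₂ = 5.22 × 8.85×10⁻¹² × 4.40×10⁻⁴ / 7.97×10⁻⁴ = 2.55×10⁻¹¹ F.
C = (1/C₁ + 1/C₂)⁻¹ = 1.90×10⁻¹¹ F.
Q = CV = 1.90×10⁻¹¹ × 2.34 = 4.45×10⁻¹¹ C.

44.5 pC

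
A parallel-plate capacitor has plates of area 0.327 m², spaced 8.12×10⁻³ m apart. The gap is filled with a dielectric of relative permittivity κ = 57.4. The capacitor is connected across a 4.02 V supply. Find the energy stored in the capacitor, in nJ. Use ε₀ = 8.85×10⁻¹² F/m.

U ≈ 165 nJ

C = κε₀A/d = 57.4 × 8.85×10⁻¹² × 0.327 / 8.12×10⁻³ = 2.05×10⁻⁸ F.
U = ½CV² = ½ × 2.05×10⁻⁸ × (4.02)² = 1.65×10⁻⁷ J.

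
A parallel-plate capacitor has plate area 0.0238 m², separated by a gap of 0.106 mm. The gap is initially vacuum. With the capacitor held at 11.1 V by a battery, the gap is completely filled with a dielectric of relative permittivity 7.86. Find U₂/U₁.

Battery connected ⇒ V is held fixed.
C₂ = 7.86 C₁ and U = ½CV², so U₂/U₁ = C₂/C₁ = 7.86.

7.86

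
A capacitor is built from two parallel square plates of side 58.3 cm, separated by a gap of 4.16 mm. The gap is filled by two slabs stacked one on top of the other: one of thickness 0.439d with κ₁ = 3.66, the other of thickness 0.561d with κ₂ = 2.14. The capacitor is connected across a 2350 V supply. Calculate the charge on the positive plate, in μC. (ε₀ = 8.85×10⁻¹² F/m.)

A = (58.3 cm)² = 0.340 m².
Stacked slabs ⇒ two capacitors in series, each with the full plate area.
C₁ = κ₁ε₀A/d₁ = 3.66 × 8.85×10⁻¹² × 0.340 / 1.83×10⁻³ = 6.03×10⁻⁹ F.
C₂ = κ₂ε₀A/d₂ = 2.14 × 8.85×10⁻¹² × 0.340 / 2.33×10⁻³ = 2.76×10⁻⁹ F.
C = (1/C₁ + 1/C₂)⁻¹ = 1.89×10⁻⁹ F.
Q = CV = 1.89×10⁻⁹ × 2350 = 4.45×10⁻⁶ C.

4.45 μC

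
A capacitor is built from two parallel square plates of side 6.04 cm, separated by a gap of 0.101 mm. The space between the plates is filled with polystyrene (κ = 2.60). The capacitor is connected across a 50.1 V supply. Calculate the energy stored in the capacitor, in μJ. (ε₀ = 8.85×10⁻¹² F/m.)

A = (6.04 cm)² = 3.65×10⁻³ m².
C = κε₀A/d = 2.60 × 8.85×10⁻¹² × 3.65×10⁻³ / 1.01×10⁻⁴ = 8.31×10⁻¹⁰ F.
U = ½CV² = ½ × 8.31×10⁻¹⁰ × (50.1)² = 1.04×10⁻⁶ J.

1.04 μJ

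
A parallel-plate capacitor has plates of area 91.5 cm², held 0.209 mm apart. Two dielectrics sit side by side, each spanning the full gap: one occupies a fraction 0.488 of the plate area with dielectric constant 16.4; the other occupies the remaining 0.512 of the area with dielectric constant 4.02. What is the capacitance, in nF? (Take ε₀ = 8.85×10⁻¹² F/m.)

C ≈ 3.90 nF

A = 91.5 cm² = 9.15×10⁻³ m².
Side-by-side slabs ⇒ two capacitors in parallel, each spanning the full gap.
C₁ = κ₁ε₀A₁/d = 16.4 × 8.85×10⁻¹² × 4.47×10⁻³ / 2.09×10⁻⁴ = 3.10×10⁻⁹ F.
C₂ = κ₂ε₀A₂/d = 4.02 × 8.85×10⁻¹² × 4.68×10⁻³ / 2.09×10⁻⁴ = 7.97×10⁻¹⁰ F.
C = C₁ + C₂ = 3.90×10⁻⁹ F.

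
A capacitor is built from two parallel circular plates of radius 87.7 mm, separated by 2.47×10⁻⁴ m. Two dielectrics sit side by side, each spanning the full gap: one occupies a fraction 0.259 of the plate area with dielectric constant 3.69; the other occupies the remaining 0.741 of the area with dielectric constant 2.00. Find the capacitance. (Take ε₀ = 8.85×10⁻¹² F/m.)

C ≈ 2.11 nF

A = π(87.7 mm)² = 2.42×10⁻² m².
Side-by-side slabs ⇒ two capacitors in parallel, each spanning the full gap.
C₁ = κ₁ε₀A₁/d = 3.69 × 8.85×10⁻¹² × 6.26×10⁻³ / 2.47×10⁻⁴ = 8.27×10⁻¹⁰ F.
C₂ = κ₂ε₀A₂/d = 2.00 × 8.85×10⁻¹² × 1.79×10⁻² / 2.47×10⁻⁴ = 1.28×10⁻⁹ F.
C = C₁ + C₂ = 2.11×10⁻⁹ F.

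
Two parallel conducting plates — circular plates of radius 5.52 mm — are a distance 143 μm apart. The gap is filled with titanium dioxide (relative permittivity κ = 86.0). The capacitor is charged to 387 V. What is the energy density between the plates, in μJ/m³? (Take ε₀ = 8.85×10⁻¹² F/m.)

u ≈ 2.79×10⁹ μJ/m³

E = V/d = 387 / 1.43×10⁻⁴ = 2.71×10⁶ V/m.
u = ½κε₀E² = ½ × 86.0 × 8.85×10⁻¹² × (2.71×10⁶)² = 2.79×10³ J/m³.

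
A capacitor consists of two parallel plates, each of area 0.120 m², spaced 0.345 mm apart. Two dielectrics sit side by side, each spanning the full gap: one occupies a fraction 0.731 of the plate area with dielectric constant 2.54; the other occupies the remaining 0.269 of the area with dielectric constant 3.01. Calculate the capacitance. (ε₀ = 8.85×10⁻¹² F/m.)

Side-by-side slabs ⇒ two capacitors in parallel, each spanning the full gap.
C₁ = κ₁ε₀A₁/d = 2.54 × 8.85×10⁻¹² × 8.77×10⁻² / 3.45×10⁻⁴ = 5.72×10⁻⁹ F.
C₂ = κ₂ε₀A₂/d = 3.01 × 8.85×10⁻¹² × 3.23×10⁻² / 3.45×10⁻⁴ = 2.49×10⁻⁹ F.
C = C₁ + C₂ = 8.21×10⁻⁹ F.

C ≈ 8.21 nF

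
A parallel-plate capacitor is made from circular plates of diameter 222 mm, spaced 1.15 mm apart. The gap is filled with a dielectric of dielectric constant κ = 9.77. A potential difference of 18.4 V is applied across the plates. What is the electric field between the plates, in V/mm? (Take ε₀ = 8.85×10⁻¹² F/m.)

E = V/d = 18.4 / 1.15×10⁻³ = 1.60×10⁴ V/m.

E ≈ 16.0 V/mm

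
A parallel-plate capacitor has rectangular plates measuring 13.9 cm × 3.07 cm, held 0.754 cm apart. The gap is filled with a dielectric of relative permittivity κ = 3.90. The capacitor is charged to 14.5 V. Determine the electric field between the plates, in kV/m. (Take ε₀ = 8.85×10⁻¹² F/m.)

E ≈ 1.92 kV/m

E = V/d = 14.5 / 7.54×10⁻³ = 1.92×10³ V/m.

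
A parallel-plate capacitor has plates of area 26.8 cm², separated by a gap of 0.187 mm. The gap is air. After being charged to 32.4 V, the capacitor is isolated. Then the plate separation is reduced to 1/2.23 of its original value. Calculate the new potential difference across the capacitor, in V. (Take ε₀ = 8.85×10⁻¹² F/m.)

A = 26.8 cm² = 2.68×10⁻³ m².
Initially C₁ = ε₀A/d = 8.85×10⁻¹² × 2.68×10⁻³ / 1.87×10⁻⁴ = 1.27×10⁻¹⁰ F.
V₁ = 32.4 V.
Isolated ⇒ Q is held fixed. C₂ = 2.23 C₁ and V = Q/C, so V₂/V₁ = C₁/C₂ = 0.448.
V₂ = 0.448 × 32.4 = 14.5 V.

V ≈ 14.5 V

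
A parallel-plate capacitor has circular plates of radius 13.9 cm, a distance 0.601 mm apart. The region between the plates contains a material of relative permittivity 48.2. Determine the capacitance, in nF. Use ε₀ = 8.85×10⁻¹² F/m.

43.1 nF

A = π(13.9 cm)² = 6.07×10⁻² m².
C = κε₀A/d = 48.2 × 8.85×10⁻¹² × 6.07×10⁻² / 6.01×10⁻⁴ = 4.31×10⁻⁸ F.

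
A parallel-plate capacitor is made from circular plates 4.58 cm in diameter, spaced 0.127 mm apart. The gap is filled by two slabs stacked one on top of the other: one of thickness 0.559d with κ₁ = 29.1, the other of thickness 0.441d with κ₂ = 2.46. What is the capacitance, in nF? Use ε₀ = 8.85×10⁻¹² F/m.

A = π(4.58/2 cm)² = 1.65×10⁻³ m².
Stacked slabs ⇒ two capacitors in series, each with the full plate area.
C₁ = κ₁ε₀A/d₁ = 29.1 × 8.85×10⁻¹² × 1.65×10⁻³ / 7.10×10⁻⁵ = 5.98×10⁻⁹ F.
C₂ = κ₂ε₀A/d₂ = 2.46 × 8.85×10⁻¹² × 1.65×10⁻³ / 5.60×10⁻⁵ = 6.40×10⁻¹⁰ F.
C = (1/C₁ + 1/C₂)⁻¹ = 5.78×10⁻¹⁰ F.

C ≈ 0.578 nF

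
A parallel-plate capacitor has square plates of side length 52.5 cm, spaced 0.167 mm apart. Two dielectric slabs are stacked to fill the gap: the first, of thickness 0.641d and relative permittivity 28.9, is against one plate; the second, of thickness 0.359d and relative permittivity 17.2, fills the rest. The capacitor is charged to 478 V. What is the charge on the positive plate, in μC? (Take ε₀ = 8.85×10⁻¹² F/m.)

A = (52.5 cm)² = 0.276 m².
Stacked slabs ⇒ two capacitors in series, each with the full plate area.
C₁ = κ₁ε₀A/d₁ = 28.9 × 8.85×10⁻¹² × 0.276 / 1.07×10⁻⁴ = 6.59×10⁻⁷ F.
C₂ = κ₂ε₀A/d₂ = 17.2 × 8.85×10⁻¹² × 0.276 / 6.00×10⁻⁵ = 7.00×10⁻⁷ F.
C = (1/C₁ + 1/C₂)⁻¹ = 3.39×10⁻⁷ F.
Q = CV = 3.39×10⁻⁷ × 478 = 1.62×10⁻⁴ C.

Q ≈ 162 μC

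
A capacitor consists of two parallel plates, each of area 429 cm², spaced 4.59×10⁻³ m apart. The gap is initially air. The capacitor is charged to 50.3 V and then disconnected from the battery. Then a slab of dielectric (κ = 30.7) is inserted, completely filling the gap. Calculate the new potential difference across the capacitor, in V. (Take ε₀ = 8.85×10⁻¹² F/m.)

1.64 V

A = 429 cm² = 4.29×10⁻² m².
Initially C₁ = ε₀A/d = 8.85×10⁻¹² × 4.29×10⁻² / 4.59×10⁻³ = 8.27×10⁻¹¹ F.
V₁ = 50.3 V.
Isolated ⇒ Q is held fixed. C₂ = 30.7 C₁ and V = Q/C, so V₂/V₁ = C₁/C₂ = 0.0326.
V₂ = 0.0326 × 50.3 = 1.64 V.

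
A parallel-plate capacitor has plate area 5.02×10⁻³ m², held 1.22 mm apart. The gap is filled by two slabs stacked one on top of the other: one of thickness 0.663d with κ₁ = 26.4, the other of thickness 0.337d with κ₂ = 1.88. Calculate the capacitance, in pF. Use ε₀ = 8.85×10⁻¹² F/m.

C ≈ 178 pF

Stacked slabs ⇒ two capacitors in series, each with the full plate area.
C₁ = κ₁ε₀A/d₁ = 26.4 × 8.85×10⁻¹² × 5.02×10⁻³ / 8.09×10⁻⁴ = 1.45×10⁻⁹ F.
C₂ = κ₂ε₀A/d₂ = 1.88 × 8.85×10⁻¹² × 5.02×10⁻³ / 4.11×10⁻⁴ = 2.03×10⁻¹⁰ F.
C = (1/C₁ + 1/C₂)⁻¹ = 1.78×10⁻¹⁰ F.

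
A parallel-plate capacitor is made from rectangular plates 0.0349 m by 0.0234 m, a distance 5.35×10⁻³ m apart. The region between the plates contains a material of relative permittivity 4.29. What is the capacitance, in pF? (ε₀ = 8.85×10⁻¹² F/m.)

5.80 pF

A = 0.0349 × 0.0234 m² = 8.17×10⁻⁴ m².
C = κε₀A/d = 4.29 × 8.85×10⁻¹² × 8.17×10⁻⁴ / 5.35×10⁻³ = 5.80×10⁻¹² F.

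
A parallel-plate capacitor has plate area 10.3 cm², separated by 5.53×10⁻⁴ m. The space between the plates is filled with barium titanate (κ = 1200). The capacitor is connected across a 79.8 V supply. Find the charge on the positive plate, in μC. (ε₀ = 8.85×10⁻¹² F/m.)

Q ≈ 1.58 μC

A = 10.3 cm² = 1.03×10⁻³ m².
C = κε₀A/d = 1200 × 8.85×10⁻¹² × 1.03×10⁻³ / 5.53×10⁻⁴ = 1.98×10⁻⁸ F.
Q = CV = 1.98×10⁻⁸ × 79.8 = 1.58×10⁻⁶ C.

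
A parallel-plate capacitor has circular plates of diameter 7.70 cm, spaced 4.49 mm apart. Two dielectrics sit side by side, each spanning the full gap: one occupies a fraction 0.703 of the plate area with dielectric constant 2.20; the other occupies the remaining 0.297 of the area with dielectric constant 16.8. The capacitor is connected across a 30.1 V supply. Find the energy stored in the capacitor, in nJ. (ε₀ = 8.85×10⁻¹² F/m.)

A = π(7.70/2 cm)² = 4.66×10⁻³ m².
Side-by-side slabs ⇒ two capacitors in parallel, each spanning the full gap.
C₁ = κ₁ε₀A₁/d = 2.20 × 8.85×10⁻¹² × 3.27×10⁻³ / 4.49×10⁻³ = 1.42×10⁻¹¹ F.
C₂ = κ₂ε₀A₂/d = 16.8 × 8.85×10⁻¹² × 1.38×10⁻³ / 4.49×10⁻³ = 4.58×10⁻¹¹ F.
C = C₁ + C₂ = 6.00×10⁻¹¹ F.
U = ½CV² = ½ × 6.00×10⁻¹¹ × (30.1)² = 2.72×10⁻⁸ J.

U ≈ 27.2 nJ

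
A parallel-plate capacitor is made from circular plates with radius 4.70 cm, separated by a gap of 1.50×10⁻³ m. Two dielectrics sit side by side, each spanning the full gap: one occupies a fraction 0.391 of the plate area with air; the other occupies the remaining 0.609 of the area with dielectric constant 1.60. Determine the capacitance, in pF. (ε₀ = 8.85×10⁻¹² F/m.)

C ≈ 55.9 pF

A = π(4.70 cm)² = 6.94×10⁻³ m².
Side-by-side slabs ⇒ two capacitors in parallel, each spanning the full gap.
C₁ = κ₁ε₀A₁/d = 1.00 × 8.85×10⁻¹² × 2.71×10⁻³ / 1.50×10⁻³ = 1.60×10⁻¹¹ F.
C₂ = κ₂ε₀A₂/d = 1.60 × 8.85×10⁻¹² × 4.23×10⁻³ / 1.50×10⁻³ = 3.99×10⁻¹¹ F.
C = C₁ + C₂ = 5.59×10⁻¹¹ F.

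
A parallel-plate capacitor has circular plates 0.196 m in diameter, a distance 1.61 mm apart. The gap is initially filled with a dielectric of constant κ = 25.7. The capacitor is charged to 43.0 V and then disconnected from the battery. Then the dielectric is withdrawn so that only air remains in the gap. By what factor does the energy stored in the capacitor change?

25.7

Isolated ⇒ Q is held fixed.
C₂ = 0.0389 C₁ and U = Q²/(2C), so U₂/U₁ = C₁/C₂ = 25.7.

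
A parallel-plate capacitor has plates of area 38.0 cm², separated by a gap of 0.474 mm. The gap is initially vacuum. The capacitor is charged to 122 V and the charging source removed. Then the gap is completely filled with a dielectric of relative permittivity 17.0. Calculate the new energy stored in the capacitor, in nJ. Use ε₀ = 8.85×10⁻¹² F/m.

A = 38.0 cm² = 3.80×10⁻³ m².
Initially C₁ = ε₀A/d = 8.85×10⁻¹² × 3.80×10⁻³ / 4.74×10⁻⁴ = 7.09×10⁻¹¹ F.
U₁ = 5.28×10⁻⁷ J.
Isolated ⇒ Q is held fixed. C₂ = 17.0 C₁ and U = Q²/(2C), so U₂/U₁ = C₁/C₂ = 0.0588.
U₂ = 0.0588 × 5.28×10⁻⁷ = 3.11×10⁻⁸ J.

U ≈ 31.1 nJ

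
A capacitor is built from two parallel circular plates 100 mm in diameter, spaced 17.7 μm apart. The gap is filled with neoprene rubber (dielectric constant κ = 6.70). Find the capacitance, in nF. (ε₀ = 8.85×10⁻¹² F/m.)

A = π(100/2 mm)² = 7.85×10⁻³ m².
C = κε₀A/d = 6.70 × 8.85×10⁻¹² × 7.85×10⁻³ / 1.77×10⁻⁵ = 2.63×10⁻⁸ F.

C ≈ 26.3 nF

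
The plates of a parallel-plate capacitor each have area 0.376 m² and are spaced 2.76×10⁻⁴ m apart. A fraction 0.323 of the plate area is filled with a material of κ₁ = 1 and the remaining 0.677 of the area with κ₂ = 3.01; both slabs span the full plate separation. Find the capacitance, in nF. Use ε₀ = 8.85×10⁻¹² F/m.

Side-by-side slabs ⇒ two capacitors in parallel, each spanning the full gap.
C₁ = κ₁ε₀A₁/d = 1.00 × 8.85×10⁻¹² × 0.121 / 2.76×10⁻⁴ = 3.89×10⁻⁹ F.
C₂ = κ₂ε₀A₂/d = 3.01 × 8.85×10⁻¹² × 0.255 / 2.76×10⁻⁴ = 2.46×10⁻⁸ F.
C = C₁ + C₂ = 2.85×10⁻⁸ F.

C ≈ 28.5 nF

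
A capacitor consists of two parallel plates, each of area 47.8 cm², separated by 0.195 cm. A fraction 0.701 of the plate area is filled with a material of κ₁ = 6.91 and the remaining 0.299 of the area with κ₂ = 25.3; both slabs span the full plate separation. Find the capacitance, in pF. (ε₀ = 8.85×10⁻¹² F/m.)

269 pF

A = 47.8 cm² = 4.78×10⁻³ m².
Side-by-side slabs ⇒ two capacitors in parallel, each spanning the full gap.
C₁ = κ₁ε₀A₁/d = 6.91 × 8.85×10⁻¹² × 3.35×10⁻³ / 1.95×10⁻³ = 1.05×10⁻¹⁰ F.
C₂ = κ₂ε₀A₂/d = 25.3 × 8.85×10⁻¹² × 1.43×10⁻³ / 1.95×10⁻³ = 1.64×10⁻¹⁰ F.
C = C₁ + C₂ = 2.69×10⁻¹⁰ F.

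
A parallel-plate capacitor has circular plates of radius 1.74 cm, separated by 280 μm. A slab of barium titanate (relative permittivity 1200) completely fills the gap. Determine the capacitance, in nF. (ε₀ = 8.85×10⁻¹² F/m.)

C ≈ 36.1 nF

A = π(1.74 cm)² = 9.51×10⁻⁴ m².
C = κε₀A/d = 1200 × 8.85×10⁻¹² × 9.51×10⁻⁴ / 2.80×10⁻⁴ = 3.61×10⁻⁸ F.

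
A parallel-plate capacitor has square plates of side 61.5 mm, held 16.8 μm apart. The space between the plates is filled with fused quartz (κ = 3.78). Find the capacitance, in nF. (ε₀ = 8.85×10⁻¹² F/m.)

7.53 nF

A = (61.5 mm)² = 3.78×10⁻³ m².
C = κε₀A/d = 3.78 × 8.85×10⁻¹² × 3.78×10⁻³ / 1.68×10⁻⁵ = 7.53×10⁻⁹ F.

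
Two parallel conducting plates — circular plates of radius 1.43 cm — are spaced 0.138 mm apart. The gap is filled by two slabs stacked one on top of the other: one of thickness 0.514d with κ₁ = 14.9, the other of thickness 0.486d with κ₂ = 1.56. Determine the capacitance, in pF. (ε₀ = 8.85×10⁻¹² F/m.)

A = π(1.43 cm)² = 6.42×10⁻⁴ m².
Stacked slabs ⇒ two capacitors in series, each with the full plate area.
C₁ = κ₁ε₀A/d₁ = 14.9 × 8.85×10⁻¹² × 6.42×10⁻⁴ / 7.09×10⁻⁵ = 1.19×10⁻⁹ F.
C₂ = κ₂ε₀A/d₂ = 1.56 × 8.85×10⁻¹² × 6.42×10⁻⁴ / 6.71×10⁻⁵ = 1.32×10⁻¹⁰ F.
C = (1/C₁ + 1/C₂)⁻¹ = 1.19×10⁻¹⁰ F.

C ≈ 119 pF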